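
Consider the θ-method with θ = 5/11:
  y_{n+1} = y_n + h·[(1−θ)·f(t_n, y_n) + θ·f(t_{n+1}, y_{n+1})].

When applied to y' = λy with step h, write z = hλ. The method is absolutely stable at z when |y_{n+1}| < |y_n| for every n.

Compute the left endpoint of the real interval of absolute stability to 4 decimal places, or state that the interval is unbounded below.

z* = -22.0000.

Test eqn y'=λy, z=hλ:
  y_{n+1} = y_n + z·[6/11·y_n + 5/11·y_{n+1}] ⇒ (1 − 5/11z)y_{n+1} = (1 + 6/11z)y_n
  ⇒ R(z) = (1 + 6/11z)/(1 − 5/11z).

Find x<0 with |R(x)|<1.
x=-1.61: |R|=0.0703
R=−1: 1+6/11x = −1+5/11x ⇒ -1/11x=2 ⇒ x=2/(-1/11)=-22.0000
Confirm numerically:
  x=-20.968: |R|=0.99109 <1
  x=-18.083: |R|=0.96138 <1
  x=-14.052: |R|=0.90219 <1
  x=-22.491: |R|=1.00398 >1
  x=-22.329: |R|=1.00268 >1
Interval (-22.0000, 0).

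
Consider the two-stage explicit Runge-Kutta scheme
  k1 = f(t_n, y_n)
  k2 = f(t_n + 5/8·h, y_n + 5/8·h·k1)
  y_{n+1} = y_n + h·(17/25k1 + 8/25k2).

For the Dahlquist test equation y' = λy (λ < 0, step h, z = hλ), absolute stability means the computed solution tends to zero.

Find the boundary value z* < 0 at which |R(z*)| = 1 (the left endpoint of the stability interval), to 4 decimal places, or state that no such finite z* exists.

With y'=λy (z=hλ):
  k1=λy_n ⇒ h·k1=z·y_n;  k2=λ(1+5/8z)y_n ⇒ h·k2=z(1+5/8z)y_n
  y_{n+1}/y_n = 1 + 17/25z + 8/25z(1+5/8z) = 1 + z + 1/5z²
  so R(z) = 1 + z + 1/5z².

Need |R(x)|<1, x<0.
x=-0.41: |R|=0.6236
R=1: x+1/5x²=0 ⇒ x=−5=-5.0000; min R=1−1/(4·1/5)=-0.2500>−1
Confirm numerically:
  x=-4.955: |R|=0.95541 <1
  x=-4.235: |R|=0.35205 <1
  x=-3.435: |R|=0.07515 <1
  x=-5.250: |R|=1.26250 >1
  x=-5.078: |R|=1.07922 >1
Interval (-5.0000, 0).

left endpoint -5.0000.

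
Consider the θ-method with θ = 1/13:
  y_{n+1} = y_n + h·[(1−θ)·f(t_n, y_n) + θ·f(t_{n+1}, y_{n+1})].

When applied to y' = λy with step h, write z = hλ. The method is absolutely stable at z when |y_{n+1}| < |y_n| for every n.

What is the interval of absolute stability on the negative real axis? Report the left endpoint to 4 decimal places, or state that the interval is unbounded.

On y'=λy, z=hλ:
  y_{n+1} = y_n + z·[12/13·y_n + 1/13·y_{n+1}] ⇒ (1 − 1/13z)y_{n+1} = (1 + 12/13z)y_n
  ⇒ R(z) = (1 + 12/13z)/(1 − 1/13z).

Find x<0 with |R(x)|<1.
x=-1.18: |R|=0.0818
R=−1: 1+12/13x = −1+1/13x ⇒ -11/13x=2 ⇒ x=2/(-11/13)=-2.3636
Confirm numerically:
  x=-2.029: |R|=0.75507 <1
  x=-1.377: |R|=0.24511 <1
  x=-1.017: |R|=0.05679 <1
  x=-2.958: |R|=1.40970 >1
  x=-2.806: |R|=1.30786 >1
Stable set (-2.3636, 0).

z∈(-2.3636,0).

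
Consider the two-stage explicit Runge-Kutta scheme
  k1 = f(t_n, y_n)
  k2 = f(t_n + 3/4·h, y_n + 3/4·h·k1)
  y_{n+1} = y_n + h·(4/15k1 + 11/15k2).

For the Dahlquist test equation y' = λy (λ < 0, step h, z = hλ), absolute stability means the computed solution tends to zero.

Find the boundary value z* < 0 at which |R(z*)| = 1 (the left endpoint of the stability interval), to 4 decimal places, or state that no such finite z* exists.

left endpoint -1.8182.

Set f=λy, z=hλ:
  k1=λy_n ⇒ h·k1=z·y_n;  k2=λ(1+3/4z)y_n ⇒ h·k2=z(1+3/4z)y_n
  y_{n+1}/y_n = 1 + 4/15z + 11/15z(1+3/4z) = 1 + z + 11/20z²
  so R(z) = 1 + z + 11/20z².

Find x<0 with |R(x)|<1.
x=-0.4: |R|=0.6880
R=1: x+11/20x²=0 ⇒ x=−20/11=-1.8182; min R=1−1/(4·11/20)=0.5455>−1
Confirm numerically:
  x=-1.766: |R|=0.94932 <1
  x=-1.230: |R|=0.60210 <1
  x=-1.010: |R|=0.55106 <1
  x=-2.413: |R|=1.78941 >1
  x=-2.133: |R|=1.36933 >1
Stable set (-1.8182, 0).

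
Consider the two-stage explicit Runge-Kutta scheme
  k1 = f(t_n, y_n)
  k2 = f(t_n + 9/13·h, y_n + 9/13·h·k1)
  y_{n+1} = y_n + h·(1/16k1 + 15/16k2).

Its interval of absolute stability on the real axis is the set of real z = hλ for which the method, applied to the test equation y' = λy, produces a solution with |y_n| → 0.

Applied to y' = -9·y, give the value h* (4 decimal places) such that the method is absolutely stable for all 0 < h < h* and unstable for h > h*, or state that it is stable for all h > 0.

(-1.5407,0); λ=-9 ⇒ h* = (208/135)/9 = 0.1712.

With y'=λy (z=hλ):
  k1=λy_n ⇒ h·k1=z·y_n;  k2=λ(1+9/13z)y_n ⇒ h·k2=z(1+9/13z)y_n
  y_{n+1}/y_n = 1 + 1/16z + 15/16z(1+9/13z) = 1 + z + 135/208z²
  ⇒ R(z) = 1 + z + 135/208z².

Need |R(x)|<1, x<0.
x=-1.57: |R|=1.0298
R=1: x+135/208x²=0 ⇒ x=−208/135=-1.5407; min R=1−1/(4·135/208)=0.6148>−1
Confirm numerically:
  x=-1.500: |R|=0.96034 <1
  x=-1.096: |R|=0.68364 <1
  x=-0.963: |R|=0.63890 <1
  x=-2.066: |R|=1.70433 >1
  x=-1.606: |R|=1.06802 >1
Interval (-1.5407, 0).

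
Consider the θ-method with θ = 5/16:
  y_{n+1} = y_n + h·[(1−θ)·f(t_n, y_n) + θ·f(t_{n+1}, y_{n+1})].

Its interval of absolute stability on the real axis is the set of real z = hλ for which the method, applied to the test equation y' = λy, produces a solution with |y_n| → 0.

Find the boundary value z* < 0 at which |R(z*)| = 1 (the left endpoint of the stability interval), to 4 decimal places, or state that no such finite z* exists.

left endpoint -5.3333.

With y'=λy (z=hλ):
  y_{n+1} = y_n + z·[11/16·y_n + 5/16·y_{n+1}] ⇒ (1 − 5/16z)y_{n+1} = (1 + 11/16z)y_n
  Hence R(z) = (1 + 11/16z)/(1 − 5/16z).

Solve |R(x)|<1 on ℝ⁻.
x=-1.19: |R|=0.1326
R=−1: 1+11/16x = −1+5/16x ⇒ -3/8x=2 ⇒ x=2/(-3/8)=-5.3333
Confirm numerically:
  x=-4.929: |R|=0.94031 <1
  x=-4.197: |R|=0.81565 <1
  x=-3.917: |R|=0.76119 <1
  x=-5.928: |R|=1.07818 >1
  x=-5.823: |R|=1.06512 >1
  x=-5.440: |R|=1.01481 >1
Interval (-5.3333, 0).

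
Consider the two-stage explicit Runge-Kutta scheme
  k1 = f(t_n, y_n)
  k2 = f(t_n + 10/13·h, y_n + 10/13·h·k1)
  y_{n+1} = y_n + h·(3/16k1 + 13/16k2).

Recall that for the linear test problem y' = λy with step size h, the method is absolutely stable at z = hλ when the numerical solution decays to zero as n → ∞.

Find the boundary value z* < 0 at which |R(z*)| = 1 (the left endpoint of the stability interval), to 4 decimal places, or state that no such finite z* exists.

With y'=λy (z=hλ):
  k1=λy_n ⇒ h·k1=z·y_n;  k2=λ(1+10/13z)y_n ⇒ h·k2=z(1+10/13z)y_n
  y_{n+1}/y_n = 1 + 3/16z + 13/16z(1+10/13z) = 1 + z + 5/8z²
  ⇒ R(z) = 1 + z + 5/8z².

Boundary: |R(x)|=1, x<0.
x=-1.06: |R|=0.6423
R=1: x+5/8x²=0 ⇒ x=−8/5=-1.6000; min R=1−1/(4·5/8)=0.6000>−1
Confirm numerically:
  x=-1.361: |R|=0.79670 <1
  x=-1.075: |R|=0.64727 <1
  x=-0.998: |R|=0.62450 <1
  x=-0.803: |R|=0.60001 <1
  x=-2.018: |R|=1.52720 >1
  x=-1.995: |R|=1.49252 >1
  x=-1.978: |R|=1.46730 >1
Interval (-1.6000, 0).

z* = -1.6000.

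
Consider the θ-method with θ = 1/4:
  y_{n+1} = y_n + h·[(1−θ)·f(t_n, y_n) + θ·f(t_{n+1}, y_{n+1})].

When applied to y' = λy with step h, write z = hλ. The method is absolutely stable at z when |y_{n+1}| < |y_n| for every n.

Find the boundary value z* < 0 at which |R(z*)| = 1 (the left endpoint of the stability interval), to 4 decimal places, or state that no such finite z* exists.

z* = -4.0000.

With y'=λy (z=hλ):
  y_{n+1} = y_n + z·[3/4·y_n + 1/4·y_{n+1}] ⇒ (1 − 1/4z)y_{n+1} = (1 + 3/4z)y_n
  so R(z) = (1 + 3/4z)/(1 − 1/4z).

Find x<0 with |R(x)|<1.
x=-0.6: |R|=0.4783
R=−1: 1+3/4x = −1+1/4x ⇒ -1/2x=2 ⇒ x=2/(-1/2)=-4.0000
Confirm numerically:
  x=-3.464: |R|=0.85638 <1
  x=-3.402: |R|=0.83842 <1
  x=-2.996: |R|=0.71298 <1
  x=-4.569: |R|=1.13280 >1
  x=-4.272: |R|=1.06576 >1
  x=-4.202: |R|=1.04926 >1
Interval (-4.0000, 0).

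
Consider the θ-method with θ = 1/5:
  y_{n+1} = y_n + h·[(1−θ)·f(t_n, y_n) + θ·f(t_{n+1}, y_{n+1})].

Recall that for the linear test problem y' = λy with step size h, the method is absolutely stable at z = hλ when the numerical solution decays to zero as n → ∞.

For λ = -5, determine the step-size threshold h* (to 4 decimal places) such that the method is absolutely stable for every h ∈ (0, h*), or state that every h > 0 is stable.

Test eqn y'=λy, z=hλ:
  y_{n+1} = y_n + z·[4/5·y_n + 1/5·y_{n+1}] ⇒ (1 − 1/5z)y_{n+1} = (1 + 4/5z)y_n
  so R(z) = (1 + 4/5z)/(1 − 1/5z).

Boundary: |R(x)|=1, x<0.
x=-1.56: |R|=0.1890
R=−1: 1+4/5x = −1+1/5x ⇒ -3/5x=2 ⇒ x=2/(-3/5)=-3.3333
Confirm numerically:
  x=-3.231: |R|=0.96270 <1
  x=-2.032: |R|=0.44482 <1
  x=-1.932: |R|=0.39354 <1
  x=-3.839: |R|=1.17163 >1
  x=-3.542: |R|=1.07328 >1
Interval (-3.3333, 0).

(-3.3333,0); λ=-5 ⇒ h* = (10/3)/5 = 0.6667.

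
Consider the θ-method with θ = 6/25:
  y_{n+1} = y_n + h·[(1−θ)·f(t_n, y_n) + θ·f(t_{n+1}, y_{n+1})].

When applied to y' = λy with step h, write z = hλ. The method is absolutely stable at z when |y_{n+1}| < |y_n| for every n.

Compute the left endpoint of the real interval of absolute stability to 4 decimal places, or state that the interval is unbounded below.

With y'=λy (z=hλ):
  y_{n+1} = y_n + z·[19/25·y_n + 6/25·y_{n+1}] ⇒ (1 − 6/25z)y_{n+1} = (1 + 19/25z)y_n
  R(z) = (1 + 19/25z)/(1 − 6/25z).

Find x<0 with |R(x)|<1.
x=-1.59: |R|=0.1508
R=−1: 1+19/25x = −1+6/25x ⇒ -13/25x=2 ⇒ x=2/(-13/25)=-3.8462
Confirm numerically:
  x=-3.346: |R|=0.85575 <1
  x=-2.925: |R|=0.71857 <1
  x=-2.642: |R|=0.61681 <1
  x=-2.605: |R|=0.60288 <1
  x=-4.435: |R|=1.14832 >1
  x=-3.922: |R|=1.02032 >1
Stable set (-3.8462, 0).

z* = -3.8462.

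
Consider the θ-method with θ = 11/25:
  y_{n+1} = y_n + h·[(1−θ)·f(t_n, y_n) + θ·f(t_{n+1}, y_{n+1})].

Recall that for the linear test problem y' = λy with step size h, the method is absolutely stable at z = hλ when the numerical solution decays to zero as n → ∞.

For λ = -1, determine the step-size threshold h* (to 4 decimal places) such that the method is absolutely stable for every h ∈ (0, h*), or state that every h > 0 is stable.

(-16.6667,0); λ=-1 ⇒ h* = (50/3)/1 = 16.6667.

With y'=λy (z=hλ):
  y_{n+1} = y_n + z·[14/25·y_n + 11/25·y_{n+1}] ⇒ (1 − 11/25z)y_{n+1} = (1 + 14/25z)y_n
  so R(z) = (1 + 14/25z)/(1 − 11/25z).

Solve |R(x)|<1 on ℝ⁻.
x=-1.27: |R|=0.1853
R=−1: 1+14/25x = −1+11/25x ⇒ -3/25x=2 ⇒ x=2/(-3/25)=-16.6667
Confirm numerically:
  x=-15.098: |R|=0.97537 <1
  x=-12.683: |R|=0.92736 <1
  x=-9.932: |R|=0.84951 <1
  x=-9.511: |R|=0.83439 <1
  x=-17.085: |R|=1.00589 >1
  x=-16.798: |R|=1.00188 >1
Interval (-16.6667, 0).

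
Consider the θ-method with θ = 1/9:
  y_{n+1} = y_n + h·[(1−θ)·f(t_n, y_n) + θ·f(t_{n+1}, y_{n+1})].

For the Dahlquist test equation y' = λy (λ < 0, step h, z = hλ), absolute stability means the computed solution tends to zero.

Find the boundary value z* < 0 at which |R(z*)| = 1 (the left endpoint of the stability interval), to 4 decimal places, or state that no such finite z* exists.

left endpoint -2.5714.

Set f=λy, z=hλ:
  y_{n+1} = y_n + z·[8/9·y_n + 1/9·y_{n+1}] ⇒ (1 − 1/9z)y_{n+1} = (1 + 8/9z)y_n
  Hence R(z) = (1 + 8/9z)/(1 − 1/9z).

Boundary: |R(x)|=1, x<0.
x=-1.38: |R|=0.1965
R=−1: 1+8/9x = −1+1/9x ⇒ -7/9x=2 ⇒ x=2/(-7/9)=-2.5714
Confirm numerically:
  x=-2.332: |R|=0.85210 <1
  x=-2.291: |R|=0.82614 <1
  x=-2.275: |R|=0.81596 <1
  x=-1.325: |R|=0.15496 <1
  x=-3.130: |R|=1.32234 >1
  x=-2.908: |R|=1.19785 >1
  x=-2.807: |R|=1.13966 >1
Interval (-2.5714, 0).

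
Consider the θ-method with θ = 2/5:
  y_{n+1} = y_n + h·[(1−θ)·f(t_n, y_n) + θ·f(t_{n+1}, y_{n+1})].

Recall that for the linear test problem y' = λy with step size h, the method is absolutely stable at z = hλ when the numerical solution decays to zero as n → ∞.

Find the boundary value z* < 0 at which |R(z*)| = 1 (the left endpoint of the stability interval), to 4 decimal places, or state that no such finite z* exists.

left endpoint -10.0000.

On y'=λy, z=hλ:
  y_{n+1} = y_n + z·[3/5·y_n + 2/5·y_{n+1}] ⇒ (1 − 2/5z)y_{n+1} = (1 + 3/5z)y_n
  R(z) = (1 + 3/5z)/(1 − 2/5z).

Need |R(x)|<1, x<0.
x=-0.49: |R|=0.5903
R=−1: 1+3/5x = −1+2/5x ⇒ -1/5x=2 ⇒ x=2/(-1/5)=-10.0000
Confirm numerically:
  x=-9.884: |R|=0.99532 <1
  x=-7.989: |R|=0.90414 <1
  x=-7.048: |R|=0.84541 <1
  x=-5.495: |R|=0.71826 <1
  x=-10.331: |R|=1.01290 >1
  x=-10.251: |R|=1.00984 >1
  x=-10.081: |R|=1.00322 >1
Interval (-10.0000, 0).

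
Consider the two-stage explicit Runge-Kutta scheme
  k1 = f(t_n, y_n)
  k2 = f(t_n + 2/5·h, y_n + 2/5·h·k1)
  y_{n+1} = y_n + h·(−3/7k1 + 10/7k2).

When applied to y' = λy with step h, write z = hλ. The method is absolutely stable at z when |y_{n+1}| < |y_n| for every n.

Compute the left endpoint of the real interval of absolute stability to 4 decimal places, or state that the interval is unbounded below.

z* = -1.7500.

Set f=λy, z=hλ:
  k1=λy_n ⇒ h·k1=z·y_n;  k2=λ(1+2/5z)y_n ⇒ h·k2=z(1+2/5z)y_n
  y_{n+1}/y_n = 1 − 3/7z + 10/7z(1+2/5z) = 1 + z + 4/7z²
  so R(z) = 1 + z + 4/7z².

Boundary: |R(x)|=1, x<0.
x=-1.8: |R|=1.0514
R=1: x+4/7x²=0 ⇒ x=−7/4=-1.7500; min R=1−1/(4·4/7)=0.5625>−1
Confirm numerically:
  x=-1.351: |R|=0.69197 <1
  x=-1.025: |R|=0.57536 <1
  x=-0.825: |R|=0.56393 <1
  x=-2.326: |R|=1.76559 >1
  x=-2.092: |R|=1.40884 >1
Stable set (-1.7500, 0).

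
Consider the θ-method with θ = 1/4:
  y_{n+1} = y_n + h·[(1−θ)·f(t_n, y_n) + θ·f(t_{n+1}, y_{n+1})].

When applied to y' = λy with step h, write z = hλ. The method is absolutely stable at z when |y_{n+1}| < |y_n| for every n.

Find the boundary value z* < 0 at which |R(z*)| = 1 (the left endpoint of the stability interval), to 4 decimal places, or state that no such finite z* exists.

Set f=λy, z=hλ:
  y_{n+1} = y_n + z·[3/4·y_n + 1/4·y_{n+1}] ⇒ (1 − 1/4z)y_{n+1} = (1 + 3/4z)y_n
  so R(z) = (1 + 3/4z)/(1 − 1/4z).

Boundary: |R(x)|=1, x<0.
x=-1.04: |R|=0.1746
R=−1: 1+3/4x = −1+1/4x ⇒ -1/2x=2 ⇒ x=2/(-1/2)=-4.0000
Confirm numerically:
  x=-3.267: |R|=0.79827 <1
  x=-3.086: |R|=0.74203 <1
  x=-2.458: |R|=0.52245 <1
  x=-2.408: |R|=0.50312 <1
  x=-4.438: |R|=1.10382 >1
  x=-4.385: |R|=1.09183 >1
Interval (-4.0000, 0).

z* = -4.0000.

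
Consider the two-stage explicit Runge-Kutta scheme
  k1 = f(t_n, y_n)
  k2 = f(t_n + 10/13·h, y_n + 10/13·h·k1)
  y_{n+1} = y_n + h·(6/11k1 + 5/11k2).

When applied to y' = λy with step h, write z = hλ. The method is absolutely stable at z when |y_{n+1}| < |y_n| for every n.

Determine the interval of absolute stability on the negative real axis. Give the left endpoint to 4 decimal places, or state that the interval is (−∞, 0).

z∈(-2.8600,0).

Set f=λy, z=hλ:
  k1=λy_n ⇒ h·k1=z·y_n;  k2=λ(1+10/13z)y_n ⇒ h·k2=z(1+10/13z)y_n
  y_{n+1}/y_n = 1 + 6/11z + 5/11z(1+10/13z) = 1 + z + 50/143z²
  R(z) = 1 + z + 50/143z².

Find x<0 with |R(x)|<1.
x=-0.78: |R|=0.4327
R=1: x+50/143x²=0 ⇒ x=−143/50=-2.8600; min R=1−1/(4·50/143)=0.2850>−1
Confirm numerically:
  x=-2.067: |R|=0.42688 <1
  x=-2.024: |R|=0.40837 <1
  x=-1.603: |R|=0.29546 <1
  x=-3.373: |R|=1.60502 >1
  x=-2.924: |R|=1.06543 >1
Interval (-2.8600, 0).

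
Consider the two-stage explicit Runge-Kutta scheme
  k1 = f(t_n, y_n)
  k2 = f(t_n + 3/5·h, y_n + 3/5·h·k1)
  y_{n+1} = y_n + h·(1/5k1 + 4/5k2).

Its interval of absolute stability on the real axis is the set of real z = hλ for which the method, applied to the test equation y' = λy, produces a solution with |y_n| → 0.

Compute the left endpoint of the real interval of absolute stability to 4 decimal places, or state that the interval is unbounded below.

On y'=λy, z=hλ:
  k1=λy_n ⇒ h·k1=z·y_n;  k2=λ(1+3/5z)y_n ⇒ h·k2=z(1+3/5z)y_n
  y_{n+1}/y_n = 1 + 1/5z + 4/5z(1+3/5z) = 1 + z + 12/25z²
  ⇒ R(z) = 1 + z + 12/25z².

Boundary: |R(x)|=1, x<0.
x=-0.84: |R|=0.4987
R=1: x+12/25x²=0 ⇒ x=−25/12=-2.0833; min R=1−1/(4·12/25)=0.4792>−1
Confirm numerically:
  x=-1.932: |R|=0.85966 <1
  x=-1.193: |R|=0.49016 <1
  x=-1.055: |R|=0.47925 <1
  x=-0.964: |R|=0.48206 <1
  x=-2.615: |R|=1.66735 >1
  x=-2.401: |R|=1.36610 >1
  x=-2.240: |R|=1.16845 >1
So |R|<1 on (-2.0833, 0).

z* = -2.0833.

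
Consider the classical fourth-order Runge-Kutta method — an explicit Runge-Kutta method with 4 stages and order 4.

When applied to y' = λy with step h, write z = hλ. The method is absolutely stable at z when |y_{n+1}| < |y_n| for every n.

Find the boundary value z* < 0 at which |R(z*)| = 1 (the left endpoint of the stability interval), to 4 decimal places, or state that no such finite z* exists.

z* = -2.7853.

Set f=λy, z=hλ:
  order 4, 4-stage ⇒ R(z)=1+z+z^2/2+z^3/6+z^4/24
  (e.g. R(-0.89)=0.41470, |R|=0.41470)

Find x<0 with |R(x)|<1.
x=-0.89: |R|=0.4147
|R(-3.15)|=1.7043 |R(-2.12)|=0.3808 |R(-0.61)|=0.5440
Bisect:
  x_lo=-3.3309 |R|=2.1861  x_hi=-0.1007 |R|=0.9042
  mid=-1.71576 |R|=0.27543 →hi
  mid=-2.52331 |R|=0.67171 →hi
  mid=-2.92709 |R|=1.23569 →lo
  mid=-2.72520 |R|=0.91311 →hi
  mid=-2.82614 |R|=1.06335 →lo
  mid=-2.77567 |R|=0.98559 →hi
  mid=-2.80091 |R|=1.02379 →lo
  mid=-2.78829 |R|=1.00452 →lo
  mid=-2.78198 |R|=0.99501 →hi
  mid=-2.78513 |R|=0.99976 →hi
  ...
  [-2.78533,-2.78513] ⇒ x*=-2.7853
Interval (-2.7853, 0).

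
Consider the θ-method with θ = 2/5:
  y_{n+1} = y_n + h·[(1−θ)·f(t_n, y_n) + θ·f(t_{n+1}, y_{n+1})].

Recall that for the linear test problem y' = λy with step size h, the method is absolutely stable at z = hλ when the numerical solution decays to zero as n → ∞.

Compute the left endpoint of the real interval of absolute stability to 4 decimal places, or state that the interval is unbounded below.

z* = -10.0000.

On y'=λy, z=hλ:
  y_{n+1} = y_n + z·[3/5·y_n + 2/5·y_{n+1}] ⇒ (1 − 2/5z)y_{n+1} = (1 + 3/5z)y_n
  so R(z) = (1 + 3/5z)/(1 − 2/5z).

Need |R(x)|<1, x<0.
x=-0.99: |R|=0.2908
R=−1: 1+3/5x = −1+2/5x ⇒ -1/5x=2 ⇒ x=2/(-1/5)=-10.0000
Confirm numerically:
  x=-7.952: |R|=0.90203 <1
  x=-6.011: |R|=0.76566 <1
  x=-4.607: |R|=0.62059 <1
  x=-4.422: |R|=0.59708 <1
  x=-10.482: |R|=1.01856 >1
  x=-10.386: |R|=1.01498 >1
  x=-10.149: |R|=1.00589 >1
So |R|<1 on (-10.0000, 0).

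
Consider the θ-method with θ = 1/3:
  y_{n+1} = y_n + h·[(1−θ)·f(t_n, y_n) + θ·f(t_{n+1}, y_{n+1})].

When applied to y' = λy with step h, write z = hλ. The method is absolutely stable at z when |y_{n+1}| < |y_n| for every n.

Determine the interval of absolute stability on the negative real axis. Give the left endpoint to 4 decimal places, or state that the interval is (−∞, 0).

Test eqn y'=λy, z=hλ:
  y_{n+1} = y_n + z·[2/3·y_n + 1/3·y_{n+1}] ⇒ (1 − 1/3z)y_{n+1} = (1 + 2/3z)y_n
  Hence R(z) = (1 + 2/3z)/(1 − 1/3z).

Need |R(x)|<1, x<0.
x=-0.7: |R|=0.4324
R=−1: 1+2/3x = −1+1/3x ⇒ -1/3x=2 ⇒ x=2/(-1/3)=-6.0000
Confirm numerically:
  x=-5.779: |R|=0.97483 <1
  x=-5.654: |R|=0.96002 <1
  x=-2.803: |R|=0.44908 <1
  x=-2.558: |R|=0.38071 <1
  x=-6.496: |R|=1.05223 >1
  x=-6.094: |R|=1.01034 >1
Interval (-6.0000, 0).

z∈(-6.0000,0).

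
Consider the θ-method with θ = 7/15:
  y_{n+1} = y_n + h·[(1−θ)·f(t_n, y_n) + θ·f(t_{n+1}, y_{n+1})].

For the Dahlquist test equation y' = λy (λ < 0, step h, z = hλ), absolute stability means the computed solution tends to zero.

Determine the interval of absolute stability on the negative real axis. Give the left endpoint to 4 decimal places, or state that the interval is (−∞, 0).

(-30.0000, 0).

On y'=λy, z=hλ:
  y_{n+1} = y_n + z·[8/15·y_n + 7/15·y_{n+1}] ⇒ (1 − 7/15z)y_{n+1} = (1 + 8/15z)y_n
  ⇒ R(z) = (1 + 8/15z)/(1 − 7/15z).

Need |R(x)|<1, x<0.
x=-1.07: |R|=0.2863
R=−1: 1+8/15x = −1+7/15x ⇒ -1/15x=2 ⇒ x=2/(-1/15)=-30.0000
Confirm numerically:
  x=-26.362: |R|=0.98177 <1
  x=-24.095: |R|=0.96785 <1
  x=-21.720: |R|=0.95043 <1
  x=-30.558: |R|=1.00244 >1
  x=-30.088: |R|=1.00039 >1
Interval (-30.0000, 0).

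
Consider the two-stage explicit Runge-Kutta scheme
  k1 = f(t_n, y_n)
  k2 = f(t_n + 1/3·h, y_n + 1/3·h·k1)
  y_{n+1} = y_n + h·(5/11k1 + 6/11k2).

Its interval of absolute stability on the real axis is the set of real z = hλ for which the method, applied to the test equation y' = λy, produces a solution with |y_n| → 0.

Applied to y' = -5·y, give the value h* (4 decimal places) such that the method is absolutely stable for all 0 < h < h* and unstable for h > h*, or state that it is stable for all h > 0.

(-5.5000,0); λ=-5 ⇒ h* = (11/2)/5 = 1.1000.

On y'=λy, z=hλ:
  k1=λy_n ⇒ h·k1=z·y_n;  k2=λ(1+1/3z)y_n ⇒ h·k2=z(1+1/3z)y_n
  y_{n+1}/y_n = 1 + 5/11z + 6/11z(1+1/3z) = 1 + z + 2/11z²
  ⇒ R(z) = 1 + z + 2/11z².

Boundary: |R(x)|=1, x<0.
x=-0.75: |R|=0.3523
R=1: x+2/11x²=0 ⇒ x=−11/2=-5.5000; min R=1−1/(4·2/11)=-0.3750>−1
Confirm numerically:
  x=-5.030: |R|=0.57016 <1
  x=-2.457: |R|=0.35939 <1
  x=-2.442: |R|=0.35775 <1
  x=-2.211: |R|=0.32218 <1
  x=-6.033: |R|=1.58465 >1
  x=-5.851: |R|=1.37340 >1
  x=-5.842: |R|=1.36327 >1
So |R|<1 on (-5.5000, 0).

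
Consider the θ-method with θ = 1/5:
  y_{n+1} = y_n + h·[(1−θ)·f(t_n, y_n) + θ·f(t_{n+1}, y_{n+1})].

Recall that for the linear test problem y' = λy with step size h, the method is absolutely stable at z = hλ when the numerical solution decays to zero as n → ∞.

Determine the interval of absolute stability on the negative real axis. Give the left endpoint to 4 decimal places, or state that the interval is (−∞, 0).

On y'=λy, z=hλ:
  y_{n+1} = y_n + z·[4/5·y_n + 1/5·y_{n+1}] ⇒ (1 − 1/5z)y_{n+1} = (1 + 4/5z)y_n
  R(z) = (1 + 4/5z)/(1 − 1/5z).

Solve |R(x)|<1 on ℝ⁻.
x=-0.86: |R|=0.2662
R=−1: 1+4/5x = −1+1/5x ⇒ -3/5x=2 ⇒ x=2/(-3/5)=-3.3333
Confirm numerically:
  x=-2.204: |R|=0.52971 <1
  x=-1.769: |R|=0.30669 <1
  x=-1.356: |R|=0.06671 <1
  x=-3.913: |R|=1.19511 >1
  x=-3.699: |R|=1.12611 >1
  x=-3.614: |R|=1.09775 >1
So |R|<1 on (-3.3333, 0).

(-3.3333, 0).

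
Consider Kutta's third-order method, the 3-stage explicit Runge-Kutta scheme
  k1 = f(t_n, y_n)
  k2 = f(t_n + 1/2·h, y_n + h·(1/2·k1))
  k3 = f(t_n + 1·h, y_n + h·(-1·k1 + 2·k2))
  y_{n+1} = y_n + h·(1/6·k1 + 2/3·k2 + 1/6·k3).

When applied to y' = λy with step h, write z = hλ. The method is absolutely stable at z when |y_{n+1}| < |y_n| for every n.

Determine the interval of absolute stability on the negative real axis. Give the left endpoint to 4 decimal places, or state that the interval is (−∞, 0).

Set f=λy, z=hλ:
  order 3, 3-stage ⇒ R(z)=1+z+z^2/2+z^3/6
  (e.g. R(-0.45)=0.63606, |R|=0.63606)

Solve |R(x)|<1 on ℝ⁻.
x=-0.45: |R|=0.6361
|R(-2.39)|=0.8093 |R(-1.54)|=0.0371 |R(-1.05)|=0.3083
Bisect:
  x_lo=-2.8767 |R|=1.7066  x_hi=-0.3000 |R|=0.7405
  mid=-1.58836 |R|=0.00521 →hi
  mid=-2.23253 |R|=0.59500 →hi
  mid=-2.55462 |R|=1.07019 →lo
  mid=-2.39358 |R|=0.81452 →hi
  mid=-2.47410 |R|=0.93757 →hi
  mid=-2.51436 |R|=1.00265 →lo
  mid=-2.49423 |R|=0.96981 →hi
  mid=-2.50429 |R|=0.98616 →hi
  ...
  [-2.51278,-2.51263] ⇒ x*=-2.5127
Stable set (-2.5127, 0).

(-2.5127, 0).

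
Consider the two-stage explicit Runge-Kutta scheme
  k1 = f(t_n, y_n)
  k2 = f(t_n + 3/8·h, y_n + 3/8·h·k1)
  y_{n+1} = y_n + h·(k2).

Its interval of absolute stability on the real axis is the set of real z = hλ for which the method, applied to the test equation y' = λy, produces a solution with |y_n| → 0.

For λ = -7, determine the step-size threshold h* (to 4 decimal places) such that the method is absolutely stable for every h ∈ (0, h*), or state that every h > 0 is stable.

On y'=λy, z=hλ:
  k1=λy_n ⇒ h·k1=z·y_n;  k2=λ(1+3/8z)y_n ⇒ h·k2=z(1+3/8z)y_n
  y_{n+1}/y_n = 1 + z(1+3/8z) = 1 + z + 3/8z²
  so R(z) = 1 + z + 3/8z².

Boundary: |R(x)|=1, x<0.
x=-0.81: |R|=0.4360
R=1: x+3/8x²=0 ⇒ x=−8/3=-2.6667; min R=1−1/(4·3/8)=0.3333>−1
Confirm numerically:
  x=-2.170: |R|=0.59584 <1
  x=-1.805: |R|=0.41676 <1
  x=-1.308: |R|=0.33357 <1
  x=-1.170: |R|=0.34334 <1
  x=-3.086: |R|=1.48527 >1
  x=-2.821: |R|=1.16327 >1
  x=-2.767: |R|=1.10411 >1
So |R|<1 on (-2.6667, 0).

(-2.6667,0); λ=-7 ⇒ h* = (8/3)/7 = 0.3810.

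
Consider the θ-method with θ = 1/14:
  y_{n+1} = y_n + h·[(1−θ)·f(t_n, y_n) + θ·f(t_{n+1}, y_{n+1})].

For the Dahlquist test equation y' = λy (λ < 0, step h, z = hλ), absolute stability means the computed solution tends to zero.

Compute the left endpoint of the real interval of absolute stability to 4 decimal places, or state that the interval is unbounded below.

left endpoint -2.3333.

On y'=λy, z=hλ:
  y_{n+1} = y_n + z·[13/14·y_n + 1/14·y_{n+1}] ⇒ (1 − 1/14z)y_{n+1} = (1 + 13/14z)y_n
  Hence R(z) = (1 + 13/14z)/(1 − 1/14z).

Solve |R(x)|<1 on ℝ⁻.
x=-1.44: |R|=0.3057
R=−1: 1+13/14x = −1+1/14x ⇒ -6/7x=2 ⇒ x=2/(-6/7)=-2.3333
Confirm numerically:
  x=-1.699: |R|=0.51513 <1
  x=-1.624: |R|=0.45520 <1
  x=-1.070: |R|=0.00597 <1
  x=-2.727: |R|=1.28242 >1
  x=-2.680: |R|=1.24940 >1
Interval (-2.3333, 0).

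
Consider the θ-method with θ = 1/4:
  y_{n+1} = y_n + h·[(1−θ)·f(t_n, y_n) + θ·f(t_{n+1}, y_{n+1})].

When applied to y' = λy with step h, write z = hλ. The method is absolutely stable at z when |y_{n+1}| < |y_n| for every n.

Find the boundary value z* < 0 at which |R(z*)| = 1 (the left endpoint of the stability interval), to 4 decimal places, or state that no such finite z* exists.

left endpoint -4.0000.

Set f=λy, z=hλ:
  y_{n+1} = y_n + z·[3/4·y_n + 1/4·y_{n+1}] ⇒ (1 − 1/4z)y_{n+1} = (1 + 3/4z)y_n
  R(z) = (1 + 3/4z)/(1 − 1/4z).

Boundary: |R(x)|=1, x<0.
x=-1.56: |R|=0.1223
R=−1: 1+3/4x = −1+1/4x ⇒ -1/2x=2 ⇒ x=2/(-1/2)=-4.0000
Confirm numerically:
  x=-3.919: |R|=0.97954 <1
  x=-2.631: |R|=0.58709 <1
  x=-2.358: |R|=0.48349 <1
  x=-4.527: |R|=1.12361 >1
  x=-4.172: |R|=1.04209 >1
  x=-4.125: |R|=1.03077 >1
Stable set (-4.0000, 0).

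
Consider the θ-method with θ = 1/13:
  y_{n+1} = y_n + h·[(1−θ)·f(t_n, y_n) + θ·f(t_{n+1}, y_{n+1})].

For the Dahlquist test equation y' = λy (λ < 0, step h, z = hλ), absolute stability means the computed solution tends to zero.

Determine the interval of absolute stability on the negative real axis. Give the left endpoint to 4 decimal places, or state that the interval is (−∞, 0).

(-2.3636, 0).

On y'=λy, z=hλ:
  y_{n+1} = y_n + z·[12/13·y_n + 1/13·y_{n+1}] ⇒ (1 − 1/13z)y_{n+1} = (1 + 12/13z)y_n
  so R(z) = (1 + 12/13z)/(1 − 1/13z).

Solve |R(x)|<1 on ℝ⁻.
x=-0.42: |R|=0.5931
R=−1: 1+12/13x = −1+1/13x ⇒ -11/13x=2 ⇒ x=2/(-11/13)=-2.3636
Confirm numerically:
  x=-2.247: |R|=0.91585 <1
  x=-2.139: |R|=0.83678 <1
  x=-1.800: |R|=0.58108 <1
  x=-1.707: |R|=0.50887 <1
  x=-2.913: |R|=1.37975 >1
  x=-2.425: |R|=1.04376 >1
Stable set (-2.3636, 0).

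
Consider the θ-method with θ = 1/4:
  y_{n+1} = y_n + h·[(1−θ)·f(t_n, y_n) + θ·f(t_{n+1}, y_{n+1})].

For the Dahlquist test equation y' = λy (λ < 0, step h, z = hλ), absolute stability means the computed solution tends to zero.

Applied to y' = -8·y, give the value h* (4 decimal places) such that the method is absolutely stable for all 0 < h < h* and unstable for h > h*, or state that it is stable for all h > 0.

With y'=λy (z=hλ):
  y_{n+1} = y_n + z·[3/4·y_n + 1/4·y_{n+1}] ⇒ (1 − 1/4z)y_{n+1} = (1 + 3/4z)y_n
  Hence R(z) = (1 + 3/4z)/(1 − 1/4z).

Need |R(x)|<1, x<0.
x=-1.67: |R|=0.1781
R=−1: 1+3/4x = −1+1/4x ⇒ -1/2x=2 ⇒ x=2/(-1/2)=-4.0000
Confirm numerically:
  x=-3.493: |R|=0.86467 <1
  x=-2.895: |R|=0.67948 <1
  x=-2.615: |R|=0.58125 <1
  x=-4.589: |R|=1.13715 >1
  x=-4.129: |R|=1.03174 >1
Stable set (-4.0000, 0).

(-4.0000,0); λ=-8 ⇒ h* = (4)/8 = 0.5000.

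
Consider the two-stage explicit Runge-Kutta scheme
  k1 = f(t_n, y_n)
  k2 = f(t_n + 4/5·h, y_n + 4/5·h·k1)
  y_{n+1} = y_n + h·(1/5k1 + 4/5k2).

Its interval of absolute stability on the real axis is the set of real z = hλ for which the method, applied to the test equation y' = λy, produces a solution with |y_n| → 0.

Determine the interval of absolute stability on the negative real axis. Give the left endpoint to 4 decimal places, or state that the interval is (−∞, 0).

z∈(-1.5625,0).

With y'=λy (z=hλ):
  k1=λy_n ⇒ h·k1=z·y_n;  k2=λ(1+4/5z)y_n ⇒ h·k2=z(1+4/5z)y_n
  y_{n+1}/y_n = 1 + 1/5z + 4/5z(1+4/5z) = 1 + z + 16/25z²
  R(z) = 1 + z + 16/25z².

Boundary: |R(x)|=1, x<0.
x=-1.16: |R|=0.7012
R=1: x+16/25x²=0 ⇒ x=−25/16=-1.5625; min R=1−1/(4·16/25)=0.6094>−1
Confirm numerically:
  x=-1.220: |R|=0.73258 <1
  x=-1.200: |R|=0.72160 <1
  x=-0.733: |R|=0.61086 <1
  x=-2.106: |R|=1.73255 >1
  x=-1.800: |R|=1.27360 >1
  x=-1.610: |R|=1.04894 >1
Stable set (-1.5625, 0).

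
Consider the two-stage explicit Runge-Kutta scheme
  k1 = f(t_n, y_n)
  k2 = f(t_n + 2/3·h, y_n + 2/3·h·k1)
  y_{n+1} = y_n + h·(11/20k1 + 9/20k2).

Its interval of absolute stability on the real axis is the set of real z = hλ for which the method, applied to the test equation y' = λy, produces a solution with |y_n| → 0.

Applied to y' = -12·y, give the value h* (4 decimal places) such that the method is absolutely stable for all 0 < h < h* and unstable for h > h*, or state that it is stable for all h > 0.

Set f=λy, z=hλ:
  k1=λy_n ⇒ h·k1=z·y_n;  k2=λ(1+2/3z)y_n ⇒ h·k2=z(1+2/3z)y_n
  y_{n+1}/y_n = 1 + 11/20z + 9/20z(1+2/3z) = 1 + z + 3/10z²
  Hence R(z) = 1 + z + 3/10z².

Find x<0 with |R(x)|<1.
x=-1.17: |R|=0.2407
R=1: x+3/10x²=0 ⇒ x=−10/3=-3.3333; min R=1−1/(4·3/10)=0.1667>−1
Confirm numerically:
  x=-2.090: |R|=0.22043 <1
  x=-1.530: |R|=0.17227 <1
  x=-1.485: |R|=0.17657 <1
  x=-3.559: |R|=1.24094 >1
  x=-3.550: |R|=1.23075 >1
  x=-3.430: |R|=1.09947 >1
So |R|<1 on (-3.3333, 0).

(-3.3333,0); λ=-12 ⇒ h* = (10/3)/12 = 0.2778.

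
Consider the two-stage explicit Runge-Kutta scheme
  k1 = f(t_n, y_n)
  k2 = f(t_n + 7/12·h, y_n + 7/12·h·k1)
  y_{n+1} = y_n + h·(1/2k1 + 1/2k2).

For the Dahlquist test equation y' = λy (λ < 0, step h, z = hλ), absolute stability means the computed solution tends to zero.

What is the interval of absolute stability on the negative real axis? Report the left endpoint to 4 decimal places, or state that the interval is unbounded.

With y'=λy (z=hλ):
  k1=λy_n ⇒ h·k1=z·y_n;  k2=λ(1+7/12z)y_n ⇒ h·k2=z(1+7/12z)y_n
  y_{n+1}/y_n = 1 + 1/2z + 1/2z(1+7/12z) = 1 + z + 7/24z²
  ⇒ R(z) = 1 + z + 7/24z².

Solve |R(x)|<1 on ℝ⁻.
x=-0.35: |R|=0.6857
R=1: x+7/24x²=0 ⇒ x=−24/7=-3.4286; min R=1−1/(4·7/24)=0.1429>−1
Confirm numerically:
  x=-3.284: |R|=0.86152 <1
  x=-2.119: |R|=0.19063 <1
  x=-1.945: |R|=0.15838 <1
  x=-1.667: |R|=0.14351 <1
  x=-3.889: |R|=1.52226 >1
  x=-3.533: |R|=1.10761 >1
  x=-3.525: |R|=1.09914 >1
So |R|<1 on (-3.4286, 0).

z∈(-3.4286,0).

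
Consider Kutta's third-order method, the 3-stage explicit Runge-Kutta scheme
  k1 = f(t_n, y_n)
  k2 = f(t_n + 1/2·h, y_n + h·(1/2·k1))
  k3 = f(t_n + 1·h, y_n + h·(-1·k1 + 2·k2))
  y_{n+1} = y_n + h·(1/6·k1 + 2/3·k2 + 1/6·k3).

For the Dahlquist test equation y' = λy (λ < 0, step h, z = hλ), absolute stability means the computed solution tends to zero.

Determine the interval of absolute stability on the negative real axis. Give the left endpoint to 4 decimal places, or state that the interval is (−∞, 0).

On y'=λy, z=hλ:
  order 3, 3-stage ⇒ R(z)=1+z+z^2/2+z^3/6
  (e.g. R(-1.17)=0.24751, |R|=0.24751)

Solve |R(x)|<1 on ℝ⁻.
x=-1.17: |R|=0.2475
|R(-2.82)|=1.5814 |R(-1.12)|=0.2730 |R(-0.51)|=0.5979
Bisect:
  x_lo=-2.8699 |R|=1.6914  x_hi=-0.3647 |R|=0.6937
  mid=-1.61733 |R|=0.01454 →hi
  mid=-2.24363 |R|=0.60905 →hi
  mid=-2.55678 |R|=1.07387 →lo
  mid=-2.40020 |R|=0.82430 →hi
  mid=-2.47849 |R|=0.94456 →hi
  mid=-2.51763 |R|=1.00805 →lo
  mid=-2.49806 |R|=0.97602 →hi
  mid=-2.50785 |R|=0.99196 →hi
  mid=-2.51274 |R|=0.99999 →hi
  mid=-2.51519 |R|=1.00402 →lo
  ...
  [-2.51289,-2.51274] ⇒ x*=-2.5127
So |R|<1 on (-2.5127, 0).

(-2.5127, 0).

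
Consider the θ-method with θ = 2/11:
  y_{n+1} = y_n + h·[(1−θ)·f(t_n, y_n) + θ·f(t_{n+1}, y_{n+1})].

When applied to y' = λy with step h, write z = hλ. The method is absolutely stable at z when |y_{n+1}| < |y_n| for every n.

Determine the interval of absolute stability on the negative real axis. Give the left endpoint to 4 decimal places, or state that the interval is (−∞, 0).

Set f=λy, z=hλ:
  y_{n+1} = y_n + z·[9/11·y_n + 2/11·y_{n+1}] ⇒ (1 − 2/11z)y_{n+1} = (1 + 9/11z)y_n
  R(z) = (1 + 9/11z)/(1 − 2/11z).

Find x<0 with |R(x)|<1.
x=-0.85: |R|=0.2638
R=−1: 1+9/11x = −1+2/11x ⇒ -7/11x=2 ⇒ x=2/(-7/11)=-3.1429
Confirm numerically:
  x=-3.032: |R|=0.95452 <1
  x=-2.869: |R|=0.88547 <1
  x=-2.309: |R|=0.62626 <1
  x=-1.901: |R|=0.41271 <1
  x=-3.279: |R|=1.05428 >1
  x=-3.244: |R|=1.04048 >1
Stable set (-3.1429, 0).

(-3.1429, 0).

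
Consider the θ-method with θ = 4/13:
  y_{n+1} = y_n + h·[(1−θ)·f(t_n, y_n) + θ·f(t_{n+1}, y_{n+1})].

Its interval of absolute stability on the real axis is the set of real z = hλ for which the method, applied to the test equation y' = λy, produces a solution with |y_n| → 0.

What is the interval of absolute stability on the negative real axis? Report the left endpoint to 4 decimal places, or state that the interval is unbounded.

z∈(-5.2000,0).

Set f=λy, z=hλ:
  y_{n+1} = y_n + z·[9/13·y_n + 4/13·y_{n+1}] ⇒ (1 − 4/13z)y_{n+1} = (1 + 9/13z)y_n
  so R(z) = (1 + 9/13z)/(1 − 4/13z).

Solve |R(x)|<1 on ℝ⁻.
x=-0.7: |R|=0.4241
R=−1: 1+9/13x = −1+4/13x ⇒ -5/13x=2 ⇒ x=2/(-5/13)=-5.2000
Confirm numerically:
  x=-3.267: |R|=0.62924 <1
  x=-2.614: |R|=0.44876 <1
  x=-2.172: |R|=0.30192 <1
  x=-5.786: |R|=1.08106 >1
  x=-5.637: |R|=1.06147 >1
  x=-5.390: |R|=1.02749 >1
Interval (-5.2000, 0).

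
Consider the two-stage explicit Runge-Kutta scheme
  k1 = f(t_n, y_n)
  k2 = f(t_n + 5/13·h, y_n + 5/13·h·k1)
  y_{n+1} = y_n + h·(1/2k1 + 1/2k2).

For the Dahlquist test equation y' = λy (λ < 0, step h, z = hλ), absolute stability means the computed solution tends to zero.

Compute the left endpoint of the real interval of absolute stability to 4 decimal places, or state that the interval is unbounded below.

left endpoint -5.2000.

On y'=λy, z=hλ:
  k1=λy_n ⇒ h·k1=z·y_n;  k2=λ(1+5/13z)y_n ⇒ h·k2=z(1+5/13z)y_n
  y_{n+1}/y_n = 1 + 1/2z + 1/2z(1+5/13z) = 1 + z + 5/26z²
  Hence R(z) = 1 + z + 5/26z².

Need |R(x)|<1, x<0.
x=-1.73: |R|=0.1544
R=1: x+5/26x²=0 ⇒ x=−26/5=-5.2000; min R=1−1/(4·5/26)=-0.3000>−1
Confirm numerically:
  x=-5.013: |R|=0.81972 <1
  x=-4.101: |R|=0.13327 <1
  x=-3.888: |R|=0.01903 <1
  x=-3.366: |R|=0.18716 <1
  x=-5.299: |R|=1.10088 >1
  x=-5.262: |R|=1.06274 >1
So |R|<1 on (-5.2000, 0).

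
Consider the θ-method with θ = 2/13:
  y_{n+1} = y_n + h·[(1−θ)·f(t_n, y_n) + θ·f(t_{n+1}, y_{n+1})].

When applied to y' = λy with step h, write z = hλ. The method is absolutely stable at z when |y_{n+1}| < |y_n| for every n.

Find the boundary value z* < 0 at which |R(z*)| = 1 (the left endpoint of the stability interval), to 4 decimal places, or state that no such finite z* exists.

With y'=λy (z=hλ):
  y_{n+1} = y_n + z·[11/13·y_n + 2/13·y_{n+1}] ⇒ (1 − 2/13z)y_{n+1} = (1 + 11/13z)y_n
  so R(z) = (1 + 11/13z)/(1 − 2/13z).

Find x<0 with |R(x)|<1.
x=-1.32: |R|=0.0972
R=−1: 1+11/13x = −1+2/13x ⇒ -9/13x=2 ⇒ x=2/(-9/13)=-2.8889
Confirm numerically:
  x=-2.532: |R|=0.82219 <1
  x=-2.511: |R|=0.81129 <1
  x=-1.998: |R|=0.52824 <1
  x=-1.464: |R|=0.19488 <1
  x=-3.451: |R|=1.25420 >1
  x=-3.042: |R|=1.07221 >1
  x=-2.929: |R|=1.01914 >1
Interval (-2.8889, 0).

left endpoint -2.8889.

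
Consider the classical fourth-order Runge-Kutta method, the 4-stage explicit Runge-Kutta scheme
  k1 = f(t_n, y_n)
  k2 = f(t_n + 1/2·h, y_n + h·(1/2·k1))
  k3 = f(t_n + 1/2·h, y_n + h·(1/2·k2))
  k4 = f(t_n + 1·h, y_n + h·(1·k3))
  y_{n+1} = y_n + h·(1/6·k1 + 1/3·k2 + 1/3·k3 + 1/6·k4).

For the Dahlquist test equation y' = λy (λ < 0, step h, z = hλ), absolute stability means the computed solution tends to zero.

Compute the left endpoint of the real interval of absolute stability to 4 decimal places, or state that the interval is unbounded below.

left endpoint -2.7853.

With y'=λy (z=hλ):
  order 4, 4-stage ⇒ R(z)=1+z+z^2/2+z^3/6+z^4/24
  (e.g. R(-0.66)=0.51779, |R|=0.51779)

Boundary: |R(x)|=1, x<0.
x=-0.66: |R|=0.5178
|R(-3.14)|=1.6804 |R(-2.58)|=0.7321 |R(-0.75)|=0.4741
Bisect:
  x_lo=-3.5596 |R|=2.9480  x_hi=-0.1826 |R|=0.8331
  mid=-1.87110 |R|=0.29833 →hi
  mid=-2.71533 |R|=0.89954 →hi
  mid=-3.13745 |R|=1.67439 →lo
  mid=-2.92639 |R|=1.23442 →lo
  mid=-2.82086 |R|=1.05496 →lo
  mid=-2.76809 |R|=0.97438 →hi
  mid=-2.79448 |R|=1.01393 →lo
  mid=-2.78129 |R|=0.99397 →hi
  mid=-2.78788 |R|=1.00391 →lo
  ...
  [-2.78541,-2.78520] ⇒ x*=-2.7853
Stable set (-2.7853, 0).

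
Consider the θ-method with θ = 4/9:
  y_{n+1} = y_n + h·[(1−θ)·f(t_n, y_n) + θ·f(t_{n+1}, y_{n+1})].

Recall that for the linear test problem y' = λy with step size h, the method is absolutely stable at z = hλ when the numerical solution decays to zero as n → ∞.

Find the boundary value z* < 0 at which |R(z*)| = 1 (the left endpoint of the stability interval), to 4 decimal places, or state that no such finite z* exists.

Set f=λy, z=hλ:
  y_{n+1} = y_n + z·[5/9·y_n + 4/9·y_{n+1}] ⇒ (1 − 4/9z)y_{n+1} = (1 + 5/9z)y_n
  R(z) = (1 + 5/9z)/(1 − 4/9z).

Find x<0 with |R(x)|<1.
x=-0.84: |R|=0.3883
R=−1: 1+5/9x = −1+4/9x ⇒ -1/9x=2 ⇒ x=2/(-1/9)=-18.0000
Confirm numerically:
  x=-17.090: |R|=0.98824 <1
  x=-13.566: |R|=0.92991 <1
  x=-7.741: |R|=0.74329 <1
  x=-18.477: |R|=1.00575 >1
  x=-18.302: |R|=1.00367 >1
  x=-18.094: |R|=1.00116 >1
Interval (-18.0000, 0).

z* = -18.0000.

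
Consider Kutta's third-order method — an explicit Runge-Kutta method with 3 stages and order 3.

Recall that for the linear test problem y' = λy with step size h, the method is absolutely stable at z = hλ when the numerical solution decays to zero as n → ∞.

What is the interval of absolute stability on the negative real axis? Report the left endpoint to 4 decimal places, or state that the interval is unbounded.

Test eqn y'=λy, z=hλ:
  order 3, 3-stage ⇒ R(z)=1+z+z^2/2+z^3/6
  (e.g. R(-0.62)=0.53248, |R|=0.53248)

Need |R(x)|<1, x<0.
x=-0.62: |R|=0.5325
|R(-1.29)|=0.1843 |R(-1.2)|=0.2320 |R(-0.84)|=0.4140
Bisect:
  x_lo=-3.0840 |R|=2.2172  x_hi=-0.0730 |R|=0.9296
  mid=-1.57851 |R|=0.01181 →hi
  mid=-2.33127 |R|=0.72553 →hi
  mid=-2.70765 |R|=1.35043 →lo
  mid=-2.51946 |R|=1.01107 →lo
  mid=-2.42536 |R|=0.86199 →hi
  mid=-2.47241 |R|=0.93490 →hi
  mid=-2.49594 |R|=0.97257 →hi
  ...
  [-2.51284,-2.51266] ⇒ x*=-2.5127
Stable set (-2.5127, 0).

(-2.5127, 0).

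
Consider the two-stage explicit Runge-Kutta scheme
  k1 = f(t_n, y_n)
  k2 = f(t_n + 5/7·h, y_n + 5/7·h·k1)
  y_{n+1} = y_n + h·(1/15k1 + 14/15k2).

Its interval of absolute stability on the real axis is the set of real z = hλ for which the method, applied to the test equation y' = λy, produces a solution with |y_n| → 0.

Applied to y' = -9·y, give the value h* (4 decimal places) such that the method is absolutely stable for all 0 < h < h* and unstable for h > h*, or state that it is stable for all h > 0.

(-1.5000,0); λ=-9 ⇒ h* = (3/2)/9 = 0.1667.

Set f=λy, z=hλ:
  k1=λy_n ⇒ h·k1=z·y_n;  k2=λ(1+5/7z)y_n ⇒ h·k2=z(1+5/7z)y_n
  y_{n+1}/y_n = 1 + 1/15z + 14/15z(1+5/7z) = 1 + z + 2/3z²
  ⇒ R(z) = 1 + z + 2/3z².

Find x<0 with |R(x)|<1.
x=-1.17: |R|=0.7426
R=1: x+2/3x²=0 ⇒ x=−3/2=-1.5000; min R=1−1/(4·2/3)=0.6250>−1
Confirm numerically:
  x=-1.220: |R|=0.77227 <1
  x=-1.090: |R|=0.70207 <1
  x=-0.964: |R|=0.65553 <1
  x=-1.758: |R|=1.30238 >1
  x=-1.668: |R|=1.18682 >1
  x=-1.593: |R|=1.09877 >1
So |R|<1 on (-1.5000, 0).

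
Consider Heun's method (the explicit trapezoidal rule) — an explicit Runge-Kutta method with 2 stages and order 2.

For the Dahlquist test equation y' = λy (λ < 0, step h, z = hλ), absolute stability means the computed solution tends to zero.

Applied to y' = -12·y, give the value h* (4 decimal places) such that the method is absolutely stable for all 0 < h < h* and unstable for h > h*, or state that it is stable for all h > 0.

Set f=λy, z=hλ:
  order 2, 2-stage ⇒ R(z)=1+z+z^2/2
  (e.g. R(-0.61)=0.57605, |R|=0.57605)

Find x<0 with |R(x)|<1.
x=-0.61: |R|=0.5760
|R(-2.38)|=1.4522 |R(-1.31)|=0.5481 |R(-0.74)|=0.5338
Bisect:
  x_lo=-2.3849 |R|=1.4589  x_hi=-0.0830 |R|=0.9205
  mid=-1.23392 |R|=0.52736 →hi
  mid=-1.80939 |R|=0.82755 →hi
  mid=-2.09712 |R|=1.10184 →lo
  mid=-1.95325 |R|=0.95435 →hi
  mid=-2.02519 |R|=1.02550 →lo
  mid=-1.98922 |R|=0.98928 →hi
  mid=-2.00720 |R|=1.00723 →lo
  mid=-1.99821 |R|=0.99821 →hi
  ...
  [-2.00004,-1.99990] ⇒ x*=-2.0000
Stable set (-2.0000, 0).

(-2.0000,0); λ=-12 ⇒ h* = 0.1667.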